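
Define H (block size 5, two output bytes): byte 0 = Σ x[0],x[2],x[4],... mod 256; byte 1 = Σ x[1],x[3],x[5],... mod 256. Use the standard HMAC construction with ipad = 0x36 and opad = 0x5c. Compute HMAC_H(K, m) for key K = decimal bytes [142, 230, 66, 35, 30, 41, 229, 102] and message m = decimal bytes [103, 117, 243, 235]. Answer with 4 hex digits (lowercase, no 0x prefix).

Key decimal bytes [142, 230, 66, 35, 30, 41, 229, 102] = 8e e6 42 23 1e 29 e5 66 is 8 bytes > B = 5, so hash it first: H(key) = d3 98, then zero-pad to 5 bytes: K' = d3 98 00 00 00.
K' ⊕ ipad = e5 ae 36 36 36.  K' ⊕ opad = 8f c4 5c 5c 5c.
Inner input = (K'⊕ipad) ∥ m = e5 ae 36 36 36 ∥ 67 75 f3 eb.
Inner hash: even-index sum = 689 mod 256 = 177; odd-index sum = 574 mod 256 = 62 → b1 3e.
Outer input = (K'⊕opad) ∥ inner = 8f c4 5c 5c 5c ∥ b1 3e.
Outer hash (tag): even-index sum = 389 mod 256 = 133; odd-index sum = 465 mod 256 = 209 → 85 d1.

85d1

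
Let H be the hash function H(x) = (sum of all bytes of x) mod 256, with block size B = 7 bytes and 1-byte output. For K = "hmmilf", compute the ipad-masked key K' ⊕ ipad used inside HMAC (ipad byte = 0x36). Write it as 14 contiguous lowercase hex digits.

Key "hmmilf" = 68 6d 6d 69 6c 66 is 6 bytes ≤ B = 7; zero-pad to 7 bytes: K' = 68 6d 6d 69 6c 66 00.
XOR each byte with 0x36: 68⊕36=5e, 6d⊕36=5b, 6d⊕36=5b, 69⊕36=5f, 6c⊕36=5a, 66⊕36=50, 00⊕36=36.

5e5b5b5f5a5036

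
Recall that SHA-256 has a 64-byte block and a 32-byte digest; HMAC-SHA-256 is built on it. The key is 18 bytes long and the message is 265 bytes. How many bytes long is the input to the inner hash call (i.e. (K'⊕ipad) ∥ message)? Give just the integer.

329

Key is 18 ≤ 64 bytes, zero-padded: |K'| = 64.
Inner input = (K'⊕ipad) ∥ m → 64 + 265 = 329 bytes.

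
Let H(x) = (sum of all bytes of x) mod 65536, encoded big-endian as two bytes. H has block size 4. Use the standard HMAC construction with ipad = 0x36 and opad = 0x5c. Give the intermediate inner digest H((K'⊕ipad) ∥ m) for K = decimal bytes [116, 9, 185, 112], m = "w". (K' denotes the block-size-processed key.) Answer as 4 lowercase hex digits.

01cd

Key decimal bytes [116, 9, 185, 112] = 74 09 b9 70 is exactly B = 4 bytes: K' = 74 09 b9 70.
K' ⊕ ipad = 42 3f 8f 46.
Inner input = 42 3f 8f 46 ∥ 77.
Inner hash: sum = 66+63+143+70+119 = 461 → 01 cd.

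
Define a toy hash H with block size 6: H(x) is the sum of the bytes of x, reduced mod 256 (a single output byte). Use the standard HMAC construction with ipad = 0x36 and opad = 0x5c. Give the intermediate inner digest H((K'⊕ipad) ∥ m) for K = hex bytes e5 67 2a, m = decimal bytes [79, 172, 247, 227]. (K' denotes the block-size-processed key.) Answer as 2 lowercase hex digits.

b7

Key hex bytes e5 67 2a is 3 bytes ≤ B = 6; zero-pad to 6 bytes: K' = e5 67 2a 00 00 00.
K' ⊕ ipad = d3 51 1c 36 36 36.
Inner input = d3 51 1c 36 36 36 ∥ 4f ac f7 e3.
Inner hash: sum = 211+81+28+54+54+54+79+172+247+227 = 1207; mod 256 = 183 → b7.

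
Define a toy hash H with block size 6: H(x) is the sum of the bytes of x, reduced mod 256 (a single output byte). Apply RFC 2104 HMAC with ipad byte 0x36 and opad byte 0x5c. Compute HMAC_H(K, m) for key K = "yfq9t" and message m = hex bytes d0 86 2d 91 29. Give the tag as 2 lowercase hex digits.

1f

Key "yfq9t" = 79 66 71 39 74 is 5 bytes ≤ B = 6; zero-pad to 6 bytes: K' = 79 66 71 39 74 00.
K' ⊕ ipad = 4f 50 47 0f 42 36.  K' ⊕ opad = 25 3a 2d 65 28 5c.
Inner input = (K'⊕ipad) ∥ m = 4f 50 47 0f 42 36 ∥ d0 86 2d 91 29.
Inner hash: sum = 79+80+71+15+66+54+208+134+45+145+41 = 938; mod 256 = 170 → aa.
Outer input = (K'⊕opad) ∥ inner = 25 3a 2d 65 28 5c ∥ aa.
Outer hash (tag): sum = 37+58+45+101+40+92+170 = 543; mod 256 = 31 → 1f.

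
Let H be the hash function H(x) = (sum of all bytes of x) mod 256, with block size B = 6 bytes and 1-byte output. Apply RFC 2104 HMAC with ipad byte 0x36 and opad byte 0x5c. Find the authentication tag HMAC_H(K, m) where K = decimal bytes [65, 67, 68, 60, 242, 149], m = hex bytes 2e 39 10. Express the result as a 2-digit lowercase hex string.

Key decimal bytes [65, 67, 68, 60, 242, 149] = 41 43 44 3c f2 95 is exactly B = 6 bytes: K' = 41 43 44 3c f2 95.
K' ⊕ ipad = 77 75 72 0a c4 a3.  K' ⊕ opad = 1d 1f 18 60 ae c9.
Inner input = (K'⊕ipad) ∥ m = 77 75 72 0a c4 a3 ∥ 2e 39 10.
Inner hash: sum = 119+117+114+10+196+163+46+57+16 = 838; mod 256 = 70 → 46.
Outer input = (K'⊕opad) ∥ inner = 1d 1f 18 60 ae c9 ∥ 46.
Outer hash (tag): sum = 29+31+24+96+174+201+70 = 625; mod 256 = 113 → 71.

71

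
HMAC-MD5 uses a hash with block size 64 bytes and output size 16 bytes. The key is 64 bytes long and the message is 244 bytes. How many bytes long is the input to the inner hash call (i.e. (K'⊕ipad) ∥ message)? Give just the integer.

308

Key is 64 ≤ 64 bytes, zero-padded: |K'| = 64.
Inner input = (K'⊕ipad) ∥ m → 64 + 244 = 308 bytes.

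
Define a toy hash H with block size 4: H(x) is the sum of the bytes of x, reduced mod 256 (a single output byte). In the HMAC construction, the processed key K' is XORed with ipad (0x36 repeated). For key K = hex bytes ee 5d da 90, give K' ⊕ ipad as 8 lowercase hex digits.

Key hex bytes ee 5d da 90 is exactly B = 4 bytes: K' = ee 5d da 90.
XOR each byte with 0x36: ee⊕36=d8, 5d⊕36=6b, da⊕36=ec, 90⊕36=a6.

d86beca6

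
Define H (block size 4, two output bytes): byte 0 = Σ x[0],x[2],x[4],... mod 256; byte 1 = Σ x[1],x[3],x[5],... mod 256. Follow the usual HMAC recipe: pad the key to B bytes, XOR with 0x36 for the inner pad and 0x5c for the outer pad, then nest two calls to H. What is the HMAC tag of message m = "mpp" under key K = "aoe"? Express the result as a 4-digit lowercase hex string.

Key "aoe" = 61 6f 65 is 3 bytes ≤ B = 4; zero-pad to 4 bytes: K' = 61 6f 65 00.
K' ⊕ ipad = 57 59 53 36.  K' ⊕ opad = 3d 33 39 5c.
Inner input = (K'⊕ipad) ∥ m = 57 59 53 36 ∥ 6d 70 70.
Inner hash: even-index sum = 391 mod 256 = 135; odd-index sum = 255 mod 256 = 255 → 87 ff.
Outer input = (K'⊕opad) ∥ inner = 3d 33 39 5c ∥ 87 ff.
Outer hash (tag): even-index sum = 253 mod 256 = 253; odd-index sum = 398 mod 256 = 142 → fd 8e.

fd8e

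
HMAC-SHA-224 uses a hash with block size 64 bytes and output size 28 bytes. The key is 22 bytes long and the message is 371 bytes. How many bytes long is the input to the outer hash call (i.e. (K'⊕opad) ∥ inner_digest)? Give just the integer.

Key is 22 ≤ 64 bytes, zero-padded: |K'| = 64.
Outer input = (K'⊕opad) ∥ H(inner) → 64 + 28 = 92 bytes.

92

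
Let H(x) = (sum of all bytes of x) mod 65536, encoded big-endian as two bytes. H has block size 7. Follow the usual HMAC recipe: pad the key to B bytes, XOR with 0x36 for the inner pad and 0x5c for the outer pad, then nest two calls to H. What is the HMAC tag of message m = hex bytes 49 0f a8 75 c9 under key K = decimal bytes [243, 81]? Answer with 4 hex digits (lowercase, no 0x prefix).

Key decimal bytes [243, 81] = f3 51 is 2 bytes ≤ B = 7; zero-pad to 7 bytes: K' = f3 51 00 00 00 00 00.
K' ⊕ ipad = c5 67 36 36 36 36 36.  K' ⊕ opad = af 0d 5c 5c 5c 5c 5c.
Inner input = (K'⊕ipad) ∥ m = c5 67 36 36 36 36 36 ∥ 49 0f a8 75 c9.
Inner hash: sum = 197+103+54+54+54+54+54+73+15+168+117+201 = 1144 → 04 78.
Outer input = (K'⊕opad) ∥ inner = af 0d 5c 5c 5c 5c 5c ∥ 04 78.
Outer hash (tag): sum = 175+13+92+92+92+92+92+4+120 = 772 → 03 04.

0304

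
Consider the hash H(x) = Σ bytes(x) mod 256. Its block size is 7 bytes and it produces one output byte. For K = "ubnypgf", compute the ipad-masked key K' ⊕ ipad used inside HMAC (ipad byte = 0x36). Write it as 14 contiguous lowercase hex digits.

4354584f465150

Key "ubnypgf" = 75 62 6e 79 70 67 66 is exactly B = 7 bytes: K' = 75 62 6e 79 70 67 66.
XOR each byte with 0x36: 75⊕36=43, 62⊕36=54, 6e⊕36=58, 79⊕36=4f, 70⊕36=46, 67⊕36=51, 66⊕36=50.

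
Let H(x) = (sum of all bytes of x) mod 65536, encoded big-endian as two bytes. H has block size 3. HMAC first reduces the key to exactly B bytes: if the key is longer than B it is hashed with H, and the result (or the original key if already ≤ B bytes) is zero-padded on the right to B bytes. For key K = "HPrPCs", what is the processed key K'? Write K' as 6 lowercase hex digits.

|K| = 6 > B = 3, so first hash the key.
H(K): sum = 72+80+114+80+67+115 = 528 → 02 10.
Zero-pad H(K) = 02 10 to 3 bytes: K' = 02 10 00.

021000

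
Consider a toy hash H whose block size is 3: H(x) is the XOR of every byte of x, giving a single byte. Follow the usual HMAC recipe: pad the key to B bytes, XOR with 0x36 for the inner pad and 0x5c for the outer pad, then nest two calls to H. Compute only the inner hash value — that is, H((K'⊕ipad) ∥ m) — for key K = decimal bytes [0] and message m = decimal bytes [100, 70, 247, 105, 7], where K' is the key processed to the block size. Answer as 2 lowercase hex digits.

8d

Key decimal bytes [0] = 00 is 1 byte ≤ B = 3; zero-pad to 3 bytes: K' = 00 00 00.
K' ⊕ ipad = 36 36 36.
Inner input = 36 36 36 ∥ 64 46 f7 69 07.
Inner hash: XOR 36⊕36⊕36⊕64⊕46⊕f7⊕69⊕07 = 8d.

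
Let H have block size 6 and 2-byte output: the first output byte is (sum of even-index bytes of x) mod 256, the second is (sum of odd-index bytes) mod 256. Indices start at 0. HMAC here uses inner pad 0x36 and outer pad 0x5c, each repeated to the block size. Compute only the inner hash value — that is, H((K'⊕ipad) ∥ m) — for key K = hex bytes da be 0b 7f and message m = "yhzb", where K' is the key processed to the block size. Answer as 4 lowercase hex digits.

52d1

Key hex bytes da be 0b 7f is 4 bytes ≤ B = 6; zero-pad to 6 bytes: K' = da be 0b 7f 00 00.
K' ⊕ ipad = ec 88 3d 49 36 36.
Inner input = ec 88 3d 49 36 36 ∥ 79 68 7a 62.
Inner hash: even-index sum = 594 mod 256 = 82; odd-index sum = 465 mod 256 = 209 → 52 d1.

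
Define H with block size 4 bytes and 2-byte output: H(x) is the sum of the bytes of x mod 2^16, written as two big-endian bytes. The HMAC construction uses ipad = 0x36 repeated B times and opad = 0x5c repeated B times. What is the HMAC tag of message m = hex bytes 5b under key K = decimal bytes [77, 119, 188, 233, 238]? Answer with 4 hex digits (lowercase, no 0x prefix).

0180

Key decimal bytes [77, 119, 188, 233, 238] = 4d 77 bc e9 ee is 5 bytes > B = 4, so hash it first: H(key) = 03 57, then zero-pad to 4 bytes: K' = 03 57 00 00.
K' ⊕ ipad = 35 61 36 36.  K' ⊕ opad = 5f 0b 5c 5c.
Inner input = (K'⊕ipad) ∥ m = 35 61 36 36 ∥ 5b.
Inner hash: sum = 53+97+54+54+91 = 349 → 01 5d.
Outer input = (K'⊕opad) ∥ inner = 5f 0b 5c 5c ∥ 01 5d.
Outer hash (tag): sum = 95+11+92+92+1+93 = 384 → 01 80.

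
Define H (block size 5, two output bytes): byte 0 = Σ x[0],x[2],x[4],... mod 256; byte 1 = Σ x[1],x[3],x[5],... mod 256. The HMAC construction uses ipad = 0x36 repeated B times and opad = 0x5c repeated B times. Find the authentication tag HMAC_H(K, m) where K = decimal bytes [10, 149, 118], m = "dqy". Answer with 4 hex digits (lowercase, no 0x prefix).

Key decimal bytes [10, 149, 118] = 0a 95 76 is 3 bytes ≤ B = 5; zero-pad to 5 bytes: K' = 0a 95 76 00 00.
K' ⊕ ipad = 3c a3 40 36 36.  K' ⊕ opad = 56 c9 2a 5c 5c.
Inner input = (K'⊕ipad) ∥ m = 3c a3 40 36 36 ∥ 64 71 79.
Inner hash: even-index sum = 291 mod 256 = 35; odd-index sum = 438 mod 256 = 182 → 23 b6.
Outer input = (K'⊕opad) ∥ inner = 56 c9 2a 5c 5c ∥ 23 b6.
Outer hash (tag): even-index sum = 402 mod 256 = 146; odd-index sum = 328 mod 256 = 72 → 92 48.

9248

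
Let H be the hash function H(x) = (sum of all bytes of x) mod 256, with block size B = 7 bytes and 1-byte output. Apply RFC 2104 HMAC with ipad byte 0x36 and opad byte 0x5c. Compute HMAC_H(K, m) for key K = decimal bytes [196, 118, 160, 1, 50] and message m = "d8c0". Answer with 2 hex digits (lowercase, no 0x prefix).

df

Key decimal bytes [196, 118, 160, 1, 50] = c4 76 a0 01 32 is 5 bytes ≤ B = 7; zero-pad to 7 bytes: K' = c4 76 a0 01 32 00 00.
K' ⊕ ipad = f2 40 96 37 04 36 36.  K' ⊕ opad = 98 2a fc 5d 6e 5c 5c.
Inner input = (K'⊕ipad) ∥ m = f2 40 96 37 04 36 36 ∥ 64 38 63 30.
Inner hash: sum = 242+64+150+55+4+54+54+100+56+99+48 = 926; mod 256 = 158 → 9e.
Outer input = (K'⊕opad) ∥ inner = 98 2a fc 5d 6e 5c 5c ∥ 9e.
Outer hash (tag): sum = 152+42+252+93+110+92+92+158 = 991; mod 256 = 223 → df.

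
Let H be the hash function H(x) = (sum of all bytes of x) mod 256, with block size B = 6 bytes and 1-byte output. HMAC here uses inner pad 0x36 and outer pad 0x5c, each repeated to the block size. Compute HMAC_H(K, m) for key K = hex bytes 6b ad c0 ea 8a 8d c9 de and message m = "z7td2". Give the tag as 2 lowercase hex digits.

27

Key hex bytes 6b ad c0 ea 8a 8d c9 de is 8 bytes > B = 6, so hash it first: H(key) = 80, then zero-pad to 6 bytes: K' = 80 00 00 00 00 00.
K' ⊕ ipad = b6 36 36 36 36 36.  K' ⊕ opad = dc 5c 5c 5c 5c 5c.
Inner input = (K'⊕ipad) ∥ m = b6 36 36 36 36 36 ∥ 7a 37 74 64 32.
Inner hash: sum = 182+54+54+54+54+54+122+55+116+100+50 = 895; mod 256 = 127 → 7f.
Outer input = (K'⊕opad) ∥ inner = dc 5c 5c 5c 5c 5c ∥ 7f.
Outer hash (tag): sum = 220+92+92+92+92+92+127 = 807; mod 256 = 39 → 27.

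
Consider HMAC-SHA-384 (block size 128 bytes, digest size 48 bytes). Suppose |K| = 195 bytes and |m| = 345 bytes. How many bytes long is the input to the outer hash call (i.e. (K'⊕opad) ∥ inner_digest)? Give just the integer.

Key is 195 > 128 bytes, so it is hashed to 48 bytes then zero-padded to 128: |K'| = 128.
Outer input = (K'⊕opad) ∥ H(inner) → 128 + 48 = 176 bytes.

176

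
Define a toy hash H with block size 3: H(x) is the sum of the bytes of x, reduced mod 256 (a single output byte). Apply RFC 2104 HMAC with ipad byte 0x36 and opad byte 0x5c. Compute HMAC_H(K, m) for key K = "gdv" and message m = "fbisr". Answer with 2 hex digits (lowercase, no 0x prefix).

96

Key "gdv" = 67 64 76 is exactly B = 3 bytes: K' = 67 64 76.
K' ⊕ ipad = 51 52 40.  K' ⊕ opad = 3b 38 2a.
Inner input = (K'⊕ipad) ∥ m = 51 52 40 ∥ 66 62 69 73 72.
Inner hash: sum = 81+82+64+102+98+105+115+114 = 761; mod 256 = 249 → f9.
Outer input = (K'⊕opad) ∥ inner = 3b 38 2a ∥ f9.
Outer hash (tag): sum = 59+56+42+249 = 406; mod 256 = 150 → 96.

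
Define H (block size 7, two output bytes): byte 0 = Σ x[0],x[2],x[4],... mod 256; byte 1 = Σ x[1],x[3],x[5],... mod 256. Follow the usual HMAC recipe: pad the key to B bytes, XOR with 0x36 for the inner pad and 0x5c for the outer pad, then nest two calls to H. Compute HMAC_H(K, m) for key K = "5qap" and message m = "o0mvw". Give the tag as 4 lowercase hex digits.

7421

Key "5qap" = 35 71 61 70 is 4 bytes ≤ B = 7; zero-pad to 7 bytes: K' = 35 71 61 70 00 00 00.
K' ⊕ ipad = 03 47 57 46 36 36 36.  K' ⊕ opad = 69 2d 3d 2c 5c 5c 5c.
Inner input = (K'⊕ipad) ∥ m = 03 47 57 46 36 36 36 ∥ 6f 30 6d 76 77.
Inner hash: even-index sum = 364 mod 256 = 108; odd-index sum = 534 mod 256 = 22 → 6c 16.
Outer input = (K'⊕opad) ∥ inner = 69 2d 3d 2c 5c 5c 5c ∥ 6c 16.
Outer hash (tag): even-index sum = 372 mod 256 = 116; odd-index sum = 289 mod 256 = 33 → 74 21.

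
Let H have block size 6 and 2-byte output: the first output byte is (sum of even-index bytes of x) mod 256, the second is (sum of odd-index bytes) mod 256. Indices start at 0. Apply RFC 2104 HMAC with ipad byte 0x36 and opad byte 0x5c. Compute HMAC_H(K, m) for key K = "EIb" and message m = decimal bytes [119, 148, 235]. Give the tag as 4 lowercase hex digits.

Key "EIb" = 45 49 62 is 3 bytes ≤ B = 6; zero-pad to 6 bytes: K' = 45 49 62 00 00 00.
K' ⊕ ipad = 73 7f 54 36 36 36.  K' ⊕ opad = 19 15 3e 5c 5c 5c.
Inner input = (K'⊕ipad) ∥ m = 73 7f 54 36 36 36 ∥ 77 94 eb.
Inner hash: even-index sum = 607 mod 256 = 95; odd-index sum = 383 mod 256 = 127 → 5f 7f.
Outer input = (K'⊕opad) ∥ inner = 19 15 3e 5c 5c 5c ∥ 5f 7f.
Outer hash (tag): even-index sum = 274 mod 256 = 18; odd-index sum = 332 mod 256 = 76 → 12 4c.

124c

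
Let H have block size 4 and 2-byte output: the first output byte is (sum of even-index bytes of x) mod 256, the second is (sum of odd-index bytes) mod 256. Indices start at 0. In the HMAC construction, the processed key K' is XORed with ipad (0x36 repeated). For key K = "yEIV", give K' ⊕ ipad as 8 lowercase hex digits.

Key "yEIV" = 79 45 49 56 is exactly B = 4 bytes: K' = 79 45 49 56.
XOR each byte with 0x36: 79⊕36=4f, 45⊕36=73, 49⊕36=7f, 56⊕36=60.

4f737f60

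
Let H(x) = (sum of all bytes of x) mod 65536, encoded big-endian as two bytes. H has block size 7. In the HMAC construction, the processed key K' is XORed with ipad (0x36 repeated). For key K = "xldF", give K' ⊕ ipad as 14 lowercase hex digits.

4e5a5270363636

Key "xldF" = 78 6c 64 46 is 4 bytes ≤ B = 7; zero-pad to 7 bytes: K' = 78 6c 64 46 00 00 00.
XOR each byte with 0x36: 78⊕36=4e, 6c⊕36=5a, 64⊕36=52, 46⊕36=70, 00⊕36=36, 00⊕36=36, 00⊕36=36.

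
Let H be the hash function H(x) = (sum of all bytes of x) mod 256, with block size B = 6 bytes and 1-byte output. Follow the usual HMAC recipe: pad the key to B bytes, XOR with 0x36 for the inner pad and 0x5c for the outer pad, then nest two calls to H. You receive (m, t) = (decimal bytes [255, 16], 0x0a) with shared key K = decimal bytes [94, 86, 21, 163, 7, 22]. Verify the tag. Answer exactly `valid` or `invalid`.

Key decimal bytes [94, 86, 21, 163, 7, 22] = 5e 56 15 a3 07 16 is exactly B = 6 bytes: K' = 5e 56 15 a3 07 16.
K' ⊕ ipad = 68 60 23 95 31 20; K' ⊕ opad = 02 0a 49 ff 5b 4a.
Inner hash: sum = 104+96+35+149+49+32+255+16 = 736; mod 256 = 224 → e0.
Outer hash (recomputed tag): sum = 2+10+73+255+91+74+224 = 729; mod 256 = 217 → d9.
Recomputed tag = d9; claimed = 0a → mismatch.

invalid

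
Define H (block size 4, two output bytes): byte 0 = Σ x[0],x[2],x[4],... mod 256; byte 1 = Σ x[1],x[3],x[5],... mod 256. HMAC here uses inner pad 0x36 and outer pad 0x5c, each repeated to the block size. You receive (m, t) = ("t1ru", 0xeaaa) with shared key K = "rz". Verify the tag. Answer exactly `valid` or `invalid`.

valid

Key "rz" = 72 7a is 2 bytes ≤ B = 4; zero-pad to 4 bytes: K' = 72 7a 00 00.
K' ⊕ ipad = 44 4c 36 36; K' ⊕ opad = 2e 26 5c 5c.
Inner hash: even-index sum = 352 mod 256 = 96; odd-index sum = 296 mod 256 = 40 → 60 28.
Outer hash (recomputed tag): even-index sum = 234 mod 256 = 234; odd-index sum = 170 mod 256 = 170 → ea aa.
Recomputed tag = eaaa; claimed = eaaa → match.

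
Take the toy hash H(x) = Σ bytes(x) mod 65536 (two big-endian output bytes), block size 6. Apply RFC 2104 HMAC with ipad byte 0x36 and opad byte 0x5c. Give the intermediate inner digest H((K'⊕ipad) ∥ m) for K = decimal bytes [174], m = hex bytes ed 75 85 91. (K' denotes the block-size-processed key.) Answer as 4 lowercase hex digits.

041e

Key decimal bytes [174] = ae is 1 byte ≤ B = 6; zero-pad to 6 bytes: K' = ae 00 00 00 00 00.
K' ⊕ ipad = 98 36 36 36 36 36.
Inner input = 98 36 36 36 36 36 ∥ ed 75 85 91.
Inner hash: sum = 152+54+54+54+54+54+237+117+133+145 = 1054 → 04 1e.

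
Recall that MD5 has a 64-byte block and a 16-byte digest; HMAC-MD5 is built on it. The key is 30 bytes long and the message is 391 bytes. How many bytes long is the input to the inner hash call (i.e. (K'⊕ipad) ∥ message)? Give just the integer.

Key is 30 ≤ 64 bytes, zero-padded: |K'| = 64.
Inner input = (K'⊕ipad) ∥ m → 64 + 391 = 455 bytes.

455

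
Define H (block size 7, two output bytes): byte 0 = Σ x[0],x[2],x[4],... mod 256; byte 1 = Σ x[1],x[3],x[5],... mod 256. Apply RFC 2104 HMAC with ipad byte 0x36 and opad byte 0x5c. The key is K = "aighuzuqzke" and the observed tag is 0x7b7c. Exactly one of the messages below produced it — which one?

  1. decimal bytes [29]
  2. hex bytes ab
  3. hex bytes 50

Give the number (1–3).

Key "aighuzuqzke" = 61 69 67 68 75 7a 75 71 7a 6b 65 is 11 bytes > B = 7, so hash it first: H(key) = 91 27, then zero-pad to 7 bytes: K' = 91 27 00 00 00 00 00.
K' ⊕ ipad = a7 11 36 36 36 36 36; K' ⊕ opad = cd 7b 5c 5c 5c 5c 5c.
m1: inner = H(a7 11 36 36 36 36 36 1d) = 49 9a; tag = H(cd 7b 5c 5c 5c 5c 5c 49 9a) = 7b7c ← matches
m2: inner = H(a7 11 36 36 36 36 36 ab) = 49 28; tag = H(cd 7b 5c 5c 5c 5c 5c 49 28) = 097c
m3: inner = H(a7 11 36 36 36 36 36 50) = 49 cd; tag = H(cd 7b 5c 5c 5c 5c 5c 49 cd) = ae7c

1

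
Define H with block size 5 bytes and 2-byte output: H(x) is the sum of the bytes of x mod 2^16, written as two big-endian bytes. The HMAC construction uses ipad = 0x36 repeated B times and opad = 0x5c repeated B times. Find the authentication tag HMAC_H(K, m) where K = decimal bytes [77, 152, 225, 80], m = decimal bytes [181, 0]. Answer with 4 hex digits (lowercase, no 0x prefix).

Key decimal bytes [77, 152, 225, 80] = 4d 98 e1 50 is 4 bytes ≤ B = 5; zero-pad to 5 bytes: K' = 4d 98 e1 50 00.
K' ⊕ ipad = 7b ae d7 66 36.  K' ⊕ opad = 11 c4 bd 0c 5c.
Inner input = (K'⊕ipad) ∥ m = 7b ae d7 66 36 ∥ b5 00.
Inner hash: sum = 123+174+215+102+54+181+0 = 849 → 03 51.
Outer input = (K'⊕opad) ∥ inner = 11 c4 bd 0c 5c ∥ 03 51.
Outer hash (tag): sum = 17+196+189+12+92+3+81 = 590 → 02 4e.

024e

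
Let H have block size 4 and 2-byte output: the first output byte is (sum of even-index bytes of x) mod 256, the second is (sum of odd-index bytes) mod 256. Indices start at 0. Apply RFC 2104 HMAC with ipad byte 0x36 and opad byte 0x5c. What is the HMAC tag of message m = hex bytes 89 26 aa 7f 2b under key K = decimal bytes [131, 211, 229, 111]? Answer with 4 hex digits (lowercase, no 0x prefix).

Key decimal bytes [131, 211, 229, 111] = 83 d3 e5 6f is exactly B = 4 bytes: K' = 83 d3 e5 6f.
K' ⊕ ipad = b5 e5 d3 59.  K' ⊕ opad = df 8f b9 33.
Inner input = (K'⊕ipad) ∥ m = b5 e5 d3 59 ∥ 89 26 aa 7f 2b.
Inner hash: even-index sum = 742 mod 256 = 230; odd-index sum = 483 mod 256 = 227 → e6 e3.
Outer input = (K'⊕opad) ∥ inner = df 8f b9 33 ∥ e6 e3.
Outer hash (tag): even-index sum = 638 mod 256 = 126; odd-index sum = 421 mod 256 = 165 → 7e a5.

7ea5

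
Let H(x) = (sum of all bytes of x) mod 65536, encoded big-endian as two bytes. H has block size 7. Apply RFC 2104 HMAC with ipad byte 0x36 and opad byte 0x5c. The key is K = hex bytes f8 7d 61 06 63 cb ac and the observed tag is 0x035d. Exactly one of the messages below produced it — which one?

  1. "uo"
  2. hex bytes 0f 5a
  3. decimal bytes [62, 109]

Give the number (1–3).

Key hex bytes f8 7d 61 06 63 cb ac is exactly B = 7 bytes: K' = f8 7d 61 06 63 cb ac.
K' ⊕ ipad = ce 4b 57 30 55 fd 9a; K' ⊕ opad = a4 21 3d 5a 3f 97 f0.
m1: inner = H(ce 4b 57 30 55 fd 9a 75 6f) = 04 70; tag = H(a4 21 3d 5a 3f 97 f0 04 70) = 0396
m2: inner = H(ce 4b 57 30 55 fd 9a 0f 5a) = 03 f5; tag = H(a4 21 3d 5a 3f 97 f0 03 f5) = 041a
m3: inner = H(ce 4b 57 30 55 fd 9a 3e 6d) = 04 37; tag = H(a4 21 3d 5a 3f 97 f0 04 37) = 035d ← matches

3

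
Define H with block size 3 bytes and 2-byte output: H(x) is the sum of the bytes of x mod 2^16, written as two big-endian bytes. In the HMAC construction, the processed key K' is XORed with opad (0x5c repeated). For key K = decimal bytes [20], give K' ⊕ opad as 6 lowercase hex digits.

Key decimal bytes [20] = 14 is 1 byte ≤ B = 3; zero-pad to 3 bytes: K' = 14 00 00.
XOR each byte with 0x5c: 14⊕5c=48, 00⊕5c=5c, 00⊕5c=5c.

485c5c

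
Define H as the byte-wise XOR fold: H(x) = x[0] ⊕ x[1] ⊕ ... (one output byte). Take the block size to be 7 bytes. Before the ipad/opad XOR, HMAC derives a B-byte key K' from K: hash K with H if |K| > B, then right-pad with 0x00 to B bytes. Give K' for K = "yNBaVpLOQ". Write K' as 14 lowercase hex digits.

60000000000000

|K| = 9 > B = 7, so first hash the key.
H(K): XOR 79⊕4e⊕42⊕61⊕56⊕70⊕4c⊕4f⊕51 = 60.
Zero-pad H(K) = 60 to 7 bytes: K' = 60 00 00 00 00 00 00.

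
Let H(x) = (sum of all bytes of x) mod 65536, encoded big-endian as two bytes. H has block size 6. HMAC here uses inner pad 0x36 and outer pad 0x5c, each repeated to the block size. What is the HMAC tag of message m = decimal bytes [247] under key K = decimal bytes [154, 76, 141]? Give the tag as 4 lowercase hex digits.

Key decimal bytes [154, 76, 141] = 9a 4c 8d is 3 bytes ≤ B = 6; zero-pad to 6 bytes: K' = 9a 4c 8d 00 00 00.
K' ⊕ ipad = ac 7a bb 36 36 36.  K' ⊕ opad = c6 10 d1 5c 5c 5c.
Inner input = (K'⊕ipad) ∥ m = ac 7a bb 36 36 36 ∥ f7.
Inner hash: sum = 172+122+187+54+54+54+247 = 890 → 03 7a.
Outer input = (K'⊕opad) ∥ inner = c6 10 d1 5c 5c 5c ∥ 03 7a.
Outer hash (tag): sum = 198+16+209+92+92+92+3+122 = 824 → 03 38.

0338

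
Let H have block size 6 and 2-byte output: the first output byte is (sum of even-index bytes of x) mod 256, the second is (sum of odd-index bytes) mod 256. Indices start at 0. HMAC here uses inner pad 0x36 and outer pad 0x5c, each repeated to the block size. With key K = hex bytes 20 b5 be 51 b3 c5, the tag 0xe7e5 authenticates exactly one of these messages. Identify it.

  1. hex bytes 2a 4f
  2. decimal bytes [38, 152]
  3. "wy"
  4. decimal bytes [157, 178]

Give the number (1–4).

3

Key hex bytes 20 b5 be 51 b3 c5 is exactly B = 6 bytes: K' = 20 b5 be 51 b3 c5.
K' ⊕ ipad = 16 83 88 67 85 f3; K' ⊕ opad = 7c e9 e2 0d ef 99.
m1: inner = H(16 83 88 67 85 f3 2a 4f) = 4d 2c; tag = H(7c e9 e2 0d ef 99 4d 2c) = 9abb
m2: inner = H(16 83 88 67 85 f3 26 98) = 49 75; tag = H(7c e9 e2 0d ef 99 49 75) = 9604
m3: inner = H(16 83 88 67 85 f3 77 79) = 9a 56; tag = H(7c e9 e2 0d ef 99 9a 56) = e7e5 ← matches
m4: inner = H(16 83 88 67 85 f3 9d b2) = c0 8f; tag = H(7c e9 e2 0d ef 99 c0 8f) = 0d1e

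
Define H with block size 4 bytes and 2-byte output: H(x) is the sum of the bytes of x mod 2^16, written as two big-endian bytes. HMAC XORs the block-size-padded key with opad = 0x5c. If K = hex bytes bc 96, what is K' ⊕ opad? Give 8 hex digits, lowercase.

Key hex bytes bc 96 is 2 bytes ≤ B = 4; zero-pad to 4 bytes: K' = bc 96 00 00.
XOR each byte with 0x5c: bc⊕5c=e0, 96⊕5c=ca, 00⊕5c=5c, 00⊕5c=5c.

e0ca5c5c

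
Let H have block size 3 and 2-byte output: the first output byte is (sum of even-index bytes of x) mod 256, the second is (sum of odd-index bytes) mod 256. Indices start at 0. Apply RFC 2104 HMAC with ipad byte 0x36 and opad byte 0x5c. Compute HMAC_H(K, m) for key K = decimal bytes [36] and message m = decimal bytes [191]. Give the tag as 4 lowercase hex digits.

c9a4

Key decimal bytes [36] = 24 is 1 byte ≤ B = 3; zero-pad to 3 bytes: K' = 24 00 00.
K' ⊕ ipad = 12 36 36.  K' ⊕ opad = 78 5c 5c.
Inner input = (K'⊕ipad) ∥ m = 12 36 36 ∥ bf.
Inner hash: even-index sum = 72 mod 256 = 72; odd-index sum = 245 mod 256 = 245 → 48 f5.
Outer input = (K'⊕opad) ∥ inner = 78 5c 5c ∥ 48 f5.
Outer hash (tag): even-index sum = 457 mod 256 = 201; odd-index sum = 164 mod 256 = 164 → c9 a4.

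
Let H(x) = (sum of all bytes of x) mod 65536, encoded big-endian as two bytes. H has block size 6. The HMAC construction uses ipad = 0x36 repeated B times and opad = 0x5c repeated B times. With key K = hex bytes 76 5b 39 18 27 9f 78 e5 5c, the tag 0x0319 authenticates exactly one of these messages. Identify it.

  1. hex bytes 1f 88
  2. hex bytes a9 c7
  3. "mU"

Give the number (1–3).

Key hex bytes 76 5b 39 18 27 9f 78 e5 5c is 9 bytes > B = 6, so hash it first: H(key) = 03 a1, then zero-pad to 6 bytes: K' = 03 a1 00 00 00 00.
K' ⊕ ipad = 35 97 36 36 36 36; K' ⊕ opad = 5f fd 5c 5c 5c 5c.
m1: inner = H(35 97 36 36 36 36 1f 88) = 02 4b; tag = H(5f fd 5c 5c 5c 5c 02 4b) = 0319 ← matches
m2: inner = H(35 97 36 36 36 36 a9 c7) = 03 14; tag = H(5f fd 5c 5c 5c 5c 03 14) = 02e3
m3: inner = H(35 97 36 36 36 36 6d 55) = 02 66; tag = H(5f fd 5c 5c 5c 5c 02 66) = 0334

1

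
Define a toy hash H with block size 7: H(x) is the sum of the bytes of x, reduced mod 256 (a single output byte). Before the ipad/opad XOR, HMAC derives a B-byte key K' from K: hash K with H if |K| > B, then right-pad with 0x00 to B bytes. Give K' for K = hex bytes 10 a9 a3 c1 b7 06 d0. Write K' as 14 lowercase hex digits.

Key hex bytes 10 a9 a3 c1 b7 06 d0 is exactly B = 7 bytes: K' = 10 a9 a3 c1 b7 06 d0.

10a9a3c1b706d0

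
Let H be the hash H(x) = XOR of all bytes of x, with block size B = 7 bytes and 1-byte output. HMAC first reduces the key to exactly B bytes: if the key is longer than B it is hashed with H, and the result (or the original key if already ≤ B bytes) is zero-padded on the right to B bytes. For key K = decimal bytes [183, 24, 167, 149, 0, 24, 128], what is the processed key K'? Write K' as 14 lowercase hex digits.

Key decimal bytes [183, 24, 167, 149, 0, 24, 128] = b7 18 a7 95 00 18 80 is exactly B = 7 bytes: K' = b7 18 a7 95 00 18 80.

b718a795001880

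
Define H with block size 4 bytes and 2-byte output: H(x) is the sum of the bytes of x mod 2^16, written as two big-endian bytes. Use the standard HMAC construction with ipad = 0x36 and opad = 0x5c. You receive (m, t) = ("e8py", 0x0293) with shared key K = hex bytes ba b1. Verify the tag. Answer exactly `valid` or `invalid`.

valid

Key hex bytes ba b1 is 2 bytes ≤ B = 4; zero-pad to 4 bytes: K' = ba b1 00 00.
K' ⊕ ipad = 8c 87 36 36; K' ⊕ opad = e6 ed 5c 5c.
Inner hash: sum = 140+135+54+54+101+56+112+121 = 773 → 03 05.
Outer hash (recomputed tag): sum = 230+237+92+92+3+5 = 659 → 02 93.
Recomputed tag = 0293; claimed = 0293 → match.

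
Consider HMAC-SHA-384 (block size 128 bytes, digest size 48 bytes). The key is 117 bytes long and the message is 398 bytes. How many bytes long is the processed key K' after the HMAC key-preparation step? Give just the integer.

128

Key is 117 ≤ 128 bytes, zero-padded: |K'| = 128.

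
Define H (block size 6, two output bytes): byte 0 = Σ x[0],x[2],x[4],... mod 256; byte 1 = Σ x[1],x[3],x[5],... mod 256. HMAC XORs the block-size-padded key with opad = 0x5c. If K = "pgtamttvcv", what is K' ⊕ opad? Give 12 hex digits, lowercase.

74745c5c5c5c

Key "pgtamttvcv" = 70 67 74 61 6d 74 74 76 63 76 is 10 bytes > B = 6, so hash it first: H(key) = 28 28, then zero-pad to 6 bytes: K' = 28 28 00 00 00 00.
XOR each byte with 0x5c: 28⊕5c=74, 28⊕5c=74, 00⊕5c=5c, 00⊕5c=5c, 00⊕5c=5c, 00⊕5c=5c.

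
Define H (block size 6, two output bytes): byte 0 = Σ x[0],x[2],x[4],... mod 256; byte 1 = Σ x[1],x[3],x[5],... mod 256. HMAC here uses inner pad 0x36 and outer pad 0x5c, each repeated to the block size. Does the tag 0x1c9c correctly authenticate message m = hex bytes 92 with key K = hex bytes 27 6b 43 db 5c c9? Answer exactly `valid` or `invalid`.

Key hex bytes 27 6b 43 db 5c c9 is exactly B = 6 bytes: K' = 27 6b 43 db 5c c9.
K' ⊕ ipad = 11 5d 75 ed 6a ff; K' ⊕ opad = 7b 37 1f 87 00 95.
Inner hash: even-index sum = 386 mod 256 = 130; odd-index sum = 585 mod 256 = 73 → 82 49.
Outer hash (recomputed tag): even-index sum = 284 mod 256 = 28; odd-index sum = 412 mod 256 = 156 → 1c 9c.
Recomputed tag = 1c9c; claimed = 1c9c → match.

valid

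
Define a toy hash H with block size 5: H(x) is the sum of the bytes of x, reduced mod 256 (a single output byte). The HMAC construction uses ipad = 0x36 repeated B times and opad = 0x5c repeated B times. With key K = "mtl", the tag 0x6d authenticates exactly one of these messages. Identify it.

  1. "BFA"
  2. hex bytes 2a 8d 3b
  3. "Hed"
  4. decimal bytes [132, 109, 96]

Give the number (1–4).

1

Key "mtl" = 6d 74 6c is 3 bytes ≤ B = 5; zero-pad to 5 bytes: K' = 6d 74 6c 00 00.
K' ⊕ ipad = 5b 42 5a 36 36; K' ⊕ opad = 31 28 30 5c 5c.
m1: inner = H(5b 42 5a 36 36 42 46 41) = 2c; tag = H(31 28 30 5c 5c 2c) = 6d ← matches
m2: inner = H(5b 42 5a 36 36 2a 8d 3b) = 55; tag = H(31 28 30 5c 5c 55) = 96
m3: inner = H(5b 42 5a 36 36 48 65 64) = 74; tag = H(31 28 30 5c 5c 74) = b5
m4: inner = H(5b 42 5a 36 36 84 6d 60) = b4; tag = H(31 28 30 5c 5c b4) = f5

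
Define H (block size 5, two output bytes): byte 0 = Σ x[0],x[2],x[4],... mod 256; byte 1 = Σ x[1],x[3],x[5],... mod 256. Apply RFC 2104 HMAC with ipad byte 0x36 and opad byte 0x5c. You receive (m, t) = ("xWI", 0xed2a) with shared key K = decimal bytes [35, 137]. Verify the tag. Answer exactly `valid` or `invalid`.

Key decimal bytes [35, 137] = 23 89 is 2 bytes ≤ B = 5; zero-pad to 5 bytes: K' = 23 89 00 00 00.
K' ⊕ ipad = 15 bf 36 36 36; K' ⊕ opad = 7f d5 5c 5c 5c.
Inner hash: even-index sum = 216 mod 256 = 216; odd-index sum = 438 mod 256 = 182 → d8 b6.
Outer hash (recomputed tag): even-index sum = 493 mod 256 = 237; odd-index sum = 521 mod 256 = 9 → ed 09.
Recomputed tag = ed09; claimed = ed2a → mismatch.

invalid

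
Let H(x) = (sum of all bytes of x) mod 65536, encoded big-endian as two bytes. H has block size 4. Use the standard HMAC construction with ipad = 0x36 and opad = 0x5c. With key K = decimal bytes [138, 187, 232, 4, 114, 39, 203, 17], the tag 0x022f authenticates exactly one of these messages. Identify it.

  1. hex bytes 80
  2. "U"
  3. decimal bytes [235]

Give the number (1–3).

Key decimal bytes [138, 187, 232, 4, 114, 39, 203, 17] = 8a bb e8 04 72 27 cb 11 is 8 bytes > B = 4, so hash it first: H(key) = 03 a6, then zero-pad to 4 bytes: K' = 03 a6 00 00.
K' ⊕ ipad = 35 90 36 36; K' ⊕ opad = 5f fa 5c 5c.
m1: inner = H(35 90 36 36 80) = 01 b1; tag = H(5f fa 5c 5c 01 b1) = 02c3
m2: inner = H(35 90 36 36 55) = 01 86; tag = H(5f fa 5c 5c 01 86) = 0298
m3: inner = H(35 90 36 36 eb) = 02 1c; tag = H(5f fa 5c 5c 02 1c) = 022f ← matches

3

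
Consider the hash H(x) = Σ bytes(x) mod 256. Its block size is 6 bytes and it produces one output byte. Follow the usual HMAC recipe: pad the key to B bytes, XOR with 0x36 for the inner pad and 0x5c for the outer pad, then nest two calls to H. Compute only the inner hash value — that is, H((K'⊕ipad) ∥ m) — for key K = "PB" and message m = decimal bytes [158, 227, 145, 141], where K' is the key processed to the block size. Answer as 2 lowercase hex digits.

51

Key "PB" = 50 42 is 2 bytes ≤ B = 6; zero-pad to 6 bytes: K' = 50 42 00 00 00 00.
K' ⊕ ipad = 66 74 36 36 36 36.
Inner input = 66 74 36 36 36 36 ∥ 9e e3 91 8d.
Inner hash: sum = 102+116+54+54+54+54+158+227+145+141 = 1105; mod 256 = 81 → 51.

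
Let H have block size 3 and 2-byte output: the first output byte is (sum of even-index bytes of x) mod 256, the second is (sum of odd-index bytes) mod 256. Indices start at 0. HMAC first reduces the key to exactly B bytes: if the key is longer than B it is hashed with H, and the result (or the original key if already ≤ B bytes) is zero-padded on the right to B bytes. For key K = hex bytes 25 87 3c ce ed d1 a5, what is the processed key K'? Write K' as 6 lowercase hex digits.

f32600

|K| = 7 > B = 3, so first hash the key.
H(K): even-index sum = 499 mod 256 = 243; odd-index sum = 550 mod 256 = 38 → f3 26.
Zero-pad H(K) = f3 26 to 3 bytes: K' = f3 26 00.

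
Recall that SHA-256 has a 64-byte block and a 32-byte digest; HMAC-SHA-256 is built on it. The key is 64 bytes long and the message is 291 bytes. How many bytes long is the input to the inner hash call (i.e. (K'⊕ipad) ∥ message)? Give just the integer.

Key is 64 ≤ 64 bytes, zero-padded: |K'| = 64.
Inner input = (K'⊕ipad) ∥ m → 64 + 291 = 355 bytes.

355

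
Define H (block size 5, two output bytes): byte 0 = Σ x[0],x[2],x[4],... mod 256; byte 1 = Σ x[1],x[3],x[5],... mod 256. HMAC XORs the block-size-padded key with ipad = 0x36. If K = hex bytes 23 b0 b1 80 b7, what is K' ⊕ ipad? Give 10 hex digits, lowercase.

158687b681

Key hex bytes 23 b0 b1 80 b7 is exactly B = 5 bytes: K' = 23 b0 b1 80 b7.
XOR each byte with 0x36: 23⊕36=15, b0⊕36=86, b1⊕36=87, 80⊕36=b6, b7⊕36=81.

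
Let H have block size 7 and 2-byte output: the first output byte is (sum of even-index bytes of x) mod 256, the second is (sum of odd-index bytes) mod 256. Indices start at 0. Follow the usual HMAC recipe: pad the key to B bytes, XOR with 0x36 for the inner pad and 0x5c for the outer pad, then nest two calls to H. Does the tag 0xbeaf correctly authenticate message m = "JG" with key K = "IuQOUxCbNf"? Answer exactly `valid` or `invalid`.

invalid

Key "IuQOUxCbNf" = 49 75 51 4f 55 78 43 62 4e 66 is 10 bytes > B = 7, so hash it first: H(key) = 80 04, then zero-pad to 7 bytes: K' = 80 04 00 00 00 00 00.
K' ⊕ ipad = b6 32 36 36 36 36 36; K' ⊕ opad = dc 58 5c 5c 5c 5c 5c.
Inner hash: even-index sum = 415 mod 256 = 159; odd-index sum = 232 mod 256 = 232 → 9f e8.
Outer hash (recomputed tag): even-index sum = 728 mod 256 = 216; odd-index sum = 431 mod 256 = 175 → d8 af.
Recomputed tag = d8af; claimed = beaf → mismatch.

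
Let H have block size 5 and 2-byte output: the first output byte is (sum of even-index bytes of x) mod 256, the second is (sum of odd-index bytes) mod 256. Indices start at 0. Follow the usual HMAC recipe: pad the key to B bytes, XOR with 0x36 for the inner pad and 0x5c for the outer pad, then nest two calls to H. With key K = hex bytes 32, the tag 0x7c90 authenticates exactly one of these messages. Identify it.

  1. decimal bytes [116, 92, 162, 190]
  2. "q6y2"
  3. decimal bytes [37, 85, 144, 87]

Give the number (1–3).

2

Key hex bytes 32 is 1 byte ≤ B = 5; zero-pad to 5 bytes: K' = 32 00 00 00 00.
K' ⊕ ipad = 04 36 36 36 36; K' ⊕ opad = 6e 5c 5c 5c 5c.
m1: inner = H(04 36 36 36 36 74 5c a2 be) = 8a 82; tag = H(6e 5c 5c 5c 5c 8a 82) = a842
m2: inner = H(04 36 36 36 36 71 36 79 32) = d8 56; tag = H(6e 5c 5c 5c 5c d8 56) = 7c90 ← matches
m3: inner = H(04 36 36 36 36 25 55 90 57) = 1c 21; tag = H(6e 5c 5c 5c 5c 1c 21) = 47d4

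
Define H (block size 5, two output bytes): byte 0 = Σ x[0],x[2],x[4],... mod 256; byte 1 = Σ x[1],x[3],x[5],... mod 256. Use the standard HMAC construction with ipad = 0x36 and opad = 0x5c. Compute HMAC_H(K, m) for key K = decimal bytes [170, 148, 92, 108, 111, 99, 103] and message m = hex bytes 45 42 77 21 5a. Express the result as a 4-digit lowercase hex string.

d954

Key decimal bytes [170, 148, 92, 108, 111, 99, 103] = aa 94 5c 6c 6f 63 67 is 7 bytes > B = 5, so hash it first: H(key) = dc 63, then zero-pad to 5 bytes: K' = dc 63 00 00 00.
K' ⊕ ipad = ea 55 36 36 36.  K' ⊕ opad = 80 3f 5c 5c 5c.
Inner input = (K'⊕ipad) ∥ m = ea 55 36 36 36 ∥ 45 42 77 21 5a.
Inner hash: even-index sum = 441 mod 256 = 185; odd-index sum = 417 mod 256 = 161 → b9 a1.
Outer input = (K'⊕opad) ∥ inner = 80 3f 5c 5c 5c ∥ b9 a1.
Outer hash (tag): even-index sum = 473 mod 256 = 217; odd-index sum = 340 mod 256 = 84 → d9 54.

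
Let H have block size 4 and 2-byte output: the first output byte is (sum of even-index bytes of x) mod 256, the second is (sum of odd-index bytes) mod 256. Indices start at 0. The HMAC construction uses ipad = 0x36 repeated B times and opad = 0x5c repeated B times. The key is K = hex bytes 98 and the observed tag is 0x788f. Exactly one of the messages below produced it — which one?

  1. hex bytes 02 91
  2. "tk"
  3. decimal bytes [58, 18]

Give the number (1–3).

2

Key hex bytes 98 is 1 byte ≤ B = 4; zero-pad to 4 bytes: K' = 98 00 00 00.
K' ⊕ ipad = ae 36 36 36; K' ⊕ opad = c4 5c 5c 5c.
m1: inner = H(ae 36 36 36 02 91) = e6 fd; tag = H(c4 5c 5c 5c e6 fd) = 06b5
m2: inner = H(ae 36 36 36 74 6b) = 58 d7; tag = H(c4 5c 5c 5c 58 d7) = 788f ← matches
m3: inner = H(ae 36 36 36 3a 12) = 1e 7e; tag = H(c4 5c 5c 5c 1e 7e) = 3e36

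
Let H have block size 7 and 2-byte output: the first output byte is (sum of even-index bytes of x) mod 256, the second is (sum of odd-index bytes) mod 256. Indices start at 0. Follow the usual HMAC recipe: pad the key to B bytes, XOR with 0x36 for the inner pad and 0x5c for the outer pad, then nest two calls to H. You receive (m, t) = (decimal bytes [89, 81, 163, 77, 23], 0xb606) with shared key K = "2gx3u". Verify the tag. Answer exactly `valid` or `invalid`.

Key "2gx3u" = 32 67 78 33 75 is 5 bytes ≤ B = 7; zero-pad to 7 bytes: K' = 32 67 78 33 75 00 00.
K' ⊕ ipad = 04 51 4e 05 43 36 36; K' ⊕ opad = 6e 3b 24 6f 29 5c 5c.
Inner hash: even-index sum = 361 mod 256 = 105; odd-index sum = 415 mod 256 = 159 → 69 9f.
Outer hash (recomputed tag): even-index sum = 438 mod 256 = 182; odd-index sum = 367 mod 256 = 111 → b6 6f.
Recomputed tag = b66f; claimed = b606 → mismatch.

invalid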